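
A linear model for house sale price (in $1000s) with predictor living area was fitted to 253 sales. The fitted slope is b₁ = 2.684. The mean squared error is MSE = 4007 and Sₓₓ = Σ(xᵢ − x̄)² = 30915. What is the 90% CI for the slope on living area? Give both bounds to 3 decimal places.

SE(b₁) = √(MSE/Sₓₓ) = √(4007/30915) = 0.360019.
df = n − 2 = 251.
t* = t_{0.05, 251} = 1.650947.
Margin = t* × SE = 1.650947 × 0.360019 = 0.59437.
CI: 2.684 ± 0.59437 → (2.090, 3.278).
With 90% confidence, each one-unit increase in living area is associated with a change of between 2.090 and 3.278 $1000s in house sale price.

(2.090, 3.278)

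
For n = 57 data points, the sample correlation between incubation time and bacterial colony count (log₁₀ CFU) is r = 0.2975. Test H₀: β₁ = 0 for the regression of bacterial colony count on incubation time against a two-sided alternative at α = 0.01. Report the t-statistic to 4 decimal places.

t = r·√(n − 2)/√(1 − r²) = 0.2975·√55/√0.911494 = 2.3110.
df = n − 2 = 55.
Two-sided p ≈ 0.0246, which is ≥ 0.01, so fail to reject H₀.
The data do not give significant evidence of a linear association between incubation time and bacterial colony count.

t = 2.3110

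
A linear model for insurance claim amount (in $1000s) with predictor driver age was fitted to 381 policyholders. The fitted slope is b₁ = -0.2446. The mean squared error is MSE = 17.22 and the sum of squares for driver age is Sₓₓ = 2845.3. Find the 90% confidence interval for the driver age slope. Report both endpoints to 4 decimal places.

(-0.3729, -0.1163)

SE(b₁) = √(MSE/Sₓₓ) = √(17.22/2845.3) = 0.0777952.
df = n − 2 = 379.
t* = t_{0.05, 379} = 1.648884.
Margin = t* × SE = 1.648884 × 0.0777952 = 0.128275.
CI: -0.2446 ± 0.128275 → (-0.3729, -0.1163).
With 90% confidence, each one-unit increase in driver age is associated with a change of between -0.3729 and -0.1163 $1000s in insurance claim amount.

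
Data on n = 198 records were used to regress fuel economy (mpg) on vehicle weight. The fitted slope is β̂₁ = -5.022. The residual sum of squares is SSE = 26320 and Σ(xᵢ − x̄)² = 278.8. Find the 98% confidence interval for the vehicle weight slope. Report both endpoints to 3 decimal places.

MSE = SSE/(n − 2) = 26320/196 = 134.286.
SE(β̂₁) = √(MSE/Sₓₓ) = √(134.286/278.8) = 0.694014.
df = n − 2 = 196.
t* = t_{0.01, 196} = 2.345524.
Margin = t* × SE = 2.345524 × 0.694014 = 1.62783.
CI: -5.022 ± 1.62783 → (-6.650, -3.394).
With 98% confidence, each one-unit increase in vehicle weight is associated with a change of between -6.650 and -3.394 mpg in fuel economy.

(-6.650, -3.394)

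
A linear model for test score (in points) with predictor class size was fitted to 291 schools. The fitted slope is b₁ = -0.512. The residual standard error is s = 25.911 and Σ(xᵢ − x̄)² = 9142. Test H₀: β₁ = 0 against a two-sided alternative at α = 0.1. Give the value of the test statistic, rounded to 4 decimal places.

SE(b₁) = s/√Sₓₓ = 25.911/√9142 = 0.270996.
t = -0.512 / 0.270996 = -1.8893.
df = n − 2 = 289.
Two-sided p ≈ 0.0598, which is < 0.1, so reject H₀.
There is evidence that class size is associated with test score.

t = -1.8893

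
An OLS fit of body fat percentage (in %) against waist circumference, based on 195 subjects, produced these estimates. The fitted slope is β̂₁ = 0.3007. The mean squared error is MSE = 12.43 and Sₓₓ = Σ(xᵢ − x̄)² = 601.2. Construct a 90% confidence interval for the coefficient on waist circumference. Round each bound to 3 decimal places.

(0.063, 0.538)

SE(β̂₁) = √(MSE/Sₓₓ) = √(12.43/601.2) = 0.143789.
df = n − 2 = 193.
t* = t_{0.05, 193} = 1.652787.
Margin = t* × SE = 1.652787 × 0.143789 = 0.23765.
CI: 0.3007 ± 0.23765 → (0.063, 0.538).
With 90% confidence, each one-unit increase in waist circumference is associated with a change of between 0.063 and 0.538 % in body fat percentage.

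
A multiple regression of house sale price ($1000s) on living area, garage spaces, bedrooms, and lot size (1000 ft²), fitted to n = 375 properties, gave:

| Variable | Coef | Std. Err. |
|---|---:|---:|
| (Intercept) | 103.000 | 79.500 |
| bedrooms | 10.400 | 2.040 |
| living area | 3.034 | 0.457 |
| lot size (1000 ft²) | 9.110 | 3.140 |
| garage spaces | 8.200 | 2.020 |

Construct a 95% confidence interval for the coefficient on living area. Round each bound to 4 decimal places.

Read off: b = 3.034, SE = 0.457 for living area.
df = n − k − 1 = 375 − 4 − 1 = 370.
t* = t_{0.025, 370} = 1.966396.
Margin = t* × SE = 1.966396 × 0.457 = 0.898643.
CI: 3.034 ± 0.898643 → (2.1354, 3.9326).

(2.1354, 3.9326)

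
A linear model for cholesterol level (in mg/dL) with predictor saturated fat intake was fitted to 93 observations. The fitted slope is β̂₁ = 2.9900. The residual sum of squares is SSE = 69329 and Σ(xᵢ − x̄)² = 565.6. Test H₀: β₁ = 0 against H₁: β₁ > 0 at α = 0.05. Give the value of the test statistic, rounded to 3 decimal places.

t = 2.576

MSE = SSE/(n − 2) = 69329/91 = 761.857.
SE(β̂₁) = √(MSE/Sₓₓ) = √(761.857/565.6) = 1.1606.
t = 2.9900 / 1.1606 = 2.576.
df = n − 2 = 91.
One-sided p ≈ 0.0058, which is < 0.05, so reject H₀.
There is evidence that the true slope on saturated fat intake is positive.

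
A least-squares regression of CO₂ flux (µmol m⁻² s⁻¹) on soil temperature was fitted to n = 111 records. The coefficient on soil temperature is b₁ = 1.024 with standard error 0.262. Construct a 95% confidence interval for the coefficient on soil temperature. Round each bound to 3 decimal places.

(0.505, 1.543)

df = n − 2 = 111 − 2 = 109.
t* = t_{0.025, 109} = 1.981967.
Margin = t* × SE = 1.981967 × 0.262 = 0.51928.
CI: 1.024 ± 0.51928 → (0.505, 1.543).
With 95% confidence, each one-unit increase in soil temperature is associated with a change of between 0.505 and 1.543 µmol m⁻² s⁻¹ in CO₂ flux.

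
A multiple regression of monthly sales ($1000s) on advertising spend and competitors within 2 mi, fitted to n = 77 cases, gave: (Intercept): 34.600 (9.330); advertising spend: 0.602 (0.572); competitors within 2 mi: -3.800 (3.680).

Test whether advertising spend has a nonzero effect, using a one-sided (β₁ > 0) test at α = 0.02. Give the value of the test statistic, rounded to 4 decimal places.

t = 1.0524

Read off: b = 0.602, SE = 0.572 for advertising spend.
H₀: β₁ = 0 vs H₁: β₁ > 0.
t = 0.602 / 0.572 = 1.0524.
df = n − k − 1 = 77 − 2 − 1 = 74.
One-sided p ≈ 0.1480, which is ≥ 0.02, so fail to reject H₀.
The data do not give significant evidence that the true slope on advertising spend is positive, holding the other predictors fixed.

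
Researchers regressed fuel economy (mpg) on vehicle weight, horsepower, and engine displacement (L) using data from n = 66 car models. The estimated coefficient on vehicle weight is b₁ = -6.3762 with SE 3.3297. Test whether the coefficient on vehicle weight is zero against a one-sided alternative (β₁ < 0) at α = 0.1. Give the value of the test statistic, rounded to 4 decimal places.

t = -1.9149

H₀: β₁ = 0 vs H₁: β₁ < 0.
t = (b₁ − β₁⁰)/SE = -6.3762 / 3.3297 = -1.9149.
df = n − k − 1 = 66 − 3 − 1 = 62.
One-sided p ≈ 0.0301, which is < 0.1, so reject H₀.
There is evidence that the true slope on vehicle weight is negative, holding the other predictors fixed.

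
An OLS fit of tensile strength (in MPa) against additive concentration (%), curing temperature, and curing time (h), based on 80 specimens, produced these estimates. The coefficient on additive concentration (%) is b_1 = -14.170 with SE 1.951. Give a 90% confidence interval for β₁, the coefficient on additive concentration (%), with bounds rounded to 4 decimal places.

df = n − k − 1 = 80 − 3 − 1 = 76.
t* = t_{0.05, 76} = 1.665151.
Margin = t* × SE = 1.665151 × 1.951 = 3.248710.
CI: -14.170 ± 3.248710 → (-17.4187, -10.9213).
With 90% confidence, each one-unit increase in additive concentration (%) is associated with a change of between -17.4187 and -10.9213 MPa in tensile strength, holding the other predictors fixed.

(-17.4187, -10.9213)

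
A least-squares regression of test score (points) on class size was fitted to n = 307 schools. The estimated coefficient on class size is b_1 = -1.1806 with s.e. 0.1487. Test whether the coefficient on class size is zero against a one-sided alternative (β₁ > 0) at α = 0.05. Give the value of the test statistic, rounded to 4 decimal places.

t = -7.9395

H₀: β₁ = 0 vs H₁: β₁ > 0.
t = (b_1 − β₁⁰)/SE = -1.1806 / 0.1487 = -7.9395.
df = n − 2 = 307 − 2 = 305.
One-sided p ≈ 1.0000, which is ≥ 0.05, so fail to reject H₀.
The data do not give significant evidence that the true slope on class size is positive.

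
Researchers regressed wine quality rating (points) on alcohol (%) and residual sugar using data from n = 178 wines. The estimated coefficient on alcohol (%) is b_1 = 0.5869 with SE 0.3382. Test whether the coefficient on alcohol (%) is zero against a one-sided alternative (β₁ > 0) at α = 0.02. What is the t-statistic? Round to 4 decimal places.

H₀: β₁ = 0 vs H₁: β₁ > 0.
t = (b_1 − β₁⁰)/SE = 0.5869 / 0.3382 = 1.7354.
df = n − k − 1 = 178 − 2 − 1 = 175.
One-sided p ≈ 0.0422, which is ≥ 0.02, so fail to reject H₀.
The data do not give significant evidence that the true slope on alcohol (%) is positive, holding the other predictors fixed.

t = 1.7354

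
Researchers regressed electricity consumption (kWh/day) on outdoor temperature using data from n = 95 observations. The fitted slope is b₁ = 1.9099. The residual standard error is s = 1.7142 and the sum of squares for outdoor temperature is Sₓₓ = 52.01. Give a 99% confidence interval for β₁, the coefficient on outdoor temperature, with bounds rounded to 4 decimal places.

SE(b₁) = s/√Sₓₓ = 1.7142/√52.01 = 0.237694.
df = n − 2 = 93.
t* = t_{0.005, 93} = 2.629732.
Margin = t* × SE = 2.629732 × 0.237694 = 0.625071.
CI: 1.9099 ± 0.625071 → (1.2848, 2.5350).
With 99% confidence, each one-unit increase in outdoor temperature is associated with a change of between 1.2848 and 2.5350 kWh/day in electricity consumption.

(1.2848, 2.5350)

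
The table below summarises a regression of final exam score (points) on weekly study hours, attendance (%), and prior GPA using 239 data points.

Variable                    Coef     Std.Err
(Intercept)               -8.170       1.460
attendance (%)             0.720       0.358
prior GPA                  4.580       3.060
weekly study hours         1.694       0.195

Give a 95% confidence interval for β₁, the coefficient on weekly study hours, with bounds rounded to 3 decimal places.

(1.310, 2.078)

Read off: b = 1.694, SE = 0.195 for weekly study hours.
df = n − k − 1 = 239 − 3 − 1 = 235.
t* = t_{0.025, 235} = 1.97011.
Margin = t* × SE = 1.97011 × 0.195 = 0.38417.
CI: 1.694 ± 0.38417 → (1.310, 2.078).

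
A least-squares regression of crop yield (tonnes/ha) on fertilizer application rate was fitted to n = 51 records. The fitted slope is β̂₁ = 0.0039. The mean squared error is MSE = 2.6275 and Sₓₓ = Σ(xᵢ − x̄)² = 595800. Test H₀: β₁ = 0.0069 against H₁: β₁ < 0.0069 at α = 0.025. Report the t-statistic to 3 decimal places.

SE(β̂₁) = √(MSE/Sₓₓ) = √(2.6275/595800) = 0.00210001.
t = (0.0039 − 0.0069) / 0.00210001 = -1.429.
df = n − 2 = 49.
One-sided p ≈ 0.0797, which is ≥ 0.025, so fail to reject H₀.
The data do not give significant evidence that the true slope on fertilizer application rate is below 0.0069 tonnes/ha per unit.

t = -1.429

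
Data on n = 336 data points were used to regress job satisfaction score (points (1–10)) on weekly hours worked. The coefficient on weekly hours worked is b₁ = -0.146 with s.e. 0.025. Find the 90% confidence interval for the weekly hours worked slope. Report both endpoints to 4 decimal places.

df = n − 2 = 336 − 2 = 334.
t* = t_{0.05, 334} = 1.649429.
Margin = t* × SE = 1.649429 × 0.025 = 0.041236.
CI: -0.146 ± 0.041236 → (-0.1872, -0.1048).
With 90% confidence, each one-unit increase in weekly hours worked is associated with a change of between -0.1872 and -0.1048 points (1–10) in job satisfaction score.

(-0.1872, -0.1048)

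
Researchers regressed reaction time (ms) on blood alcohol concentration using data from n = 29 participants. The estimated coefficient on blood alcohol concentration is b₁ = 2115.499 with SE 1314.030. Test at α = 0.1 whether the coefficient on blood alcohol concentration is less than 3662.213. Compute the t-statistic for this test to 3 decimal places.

t = -1.177

H₀: β₁ = 3662.213 vs H₁: β₁ < 3662.213.
t = (b₁ − β₁⁰)/SE = (2115.499 − 3662.213) / 1314.030 = -1.177.
df = n − 2 = 29 − 2 = 27.
One-sided p ≈ 0.1247, which is ≥ 0.1, so fail to reject H₀.
The data do not give significant evidence that the true slope on blood alcohol concentration is below 3662.213 ms per unit.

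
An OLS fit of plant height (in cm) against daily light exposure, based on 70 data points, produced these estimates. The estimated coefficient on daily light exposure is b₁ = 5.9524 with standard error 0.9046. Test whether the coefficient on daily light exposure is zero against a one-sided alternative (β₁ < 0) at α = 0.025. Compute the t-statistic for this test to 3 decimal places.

H₀: β₁ = 0 vs H₁: β₁ < 0.
t = (b₁ − β₁⁰)/SE = 5.9524 / 0.9046 = 6.580.
df = n − 2 = 70 − 2 = 68.
One-sided p ≈ 1.0000, which is ≥ 0.025, so fail to reject H₀.
The data do not give significant evidence that the true slope on daily light exposure is negative.

t = 6.580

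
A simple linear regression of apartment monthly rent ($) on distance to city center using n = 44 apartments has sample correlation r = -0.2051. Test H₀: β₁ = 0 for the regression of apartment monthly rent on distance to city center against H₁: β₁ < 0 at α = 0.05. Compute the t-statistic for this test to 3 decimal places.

t = -1.358

t = r·√(n − 2)/√(1 − r²) = -0.2051·√42/√0.957934 = -1.358.
df = n − 2 = 42.
One-sided p ≈ 0.0908, which is ≥ 0.05, so fail to reject H₀.
The data do not give significant evidence of a linear association between distance to city center and apartment monthly rent.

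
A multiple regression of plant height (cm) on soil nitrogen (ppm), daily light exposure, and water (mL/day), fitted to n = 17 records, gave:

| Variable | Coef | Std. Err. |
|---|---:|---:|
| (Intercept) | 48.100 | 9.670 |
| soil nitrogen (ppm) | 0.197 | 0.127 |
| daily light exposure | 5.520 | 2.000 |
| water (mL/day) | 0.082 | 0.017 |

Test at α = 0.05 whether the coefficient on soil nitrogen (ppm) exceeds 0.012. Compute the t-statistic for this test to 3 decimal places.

Read off: b = 0.197, SE = 0.127 for soil nitrogen (ppm).
H₀: β₁ = 0.012 vs H₁: β₁ > 0.012.
t = (0.197 − 0.012) / 0.127 = 1.457.
df = n − k − 1 = 17 − 3 − 1 = 13.
One-sided p ≈ 0.0845, which is ≥ 0.05, so fail to reject H₀.
The data do not give significant evidence that the true slope on soil nitrogen (ppm) exceeds 0.012 cm per unit, holding the other predictors fixed.

t = 1.457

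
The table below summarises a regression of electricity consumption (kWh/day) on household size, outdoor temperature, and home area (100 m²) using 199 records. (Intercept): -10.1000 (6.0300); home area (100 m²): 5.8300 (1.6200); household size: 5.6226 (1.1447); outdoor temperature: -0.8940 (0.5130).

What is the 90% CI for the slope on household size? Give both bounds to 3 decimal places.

Read off: b = 5.6226, SE = 1.1447 for household size.
df = n − k − 1 = 199 − 3 − 1 = 195.
t* = t_{0.05, 195} = 1.652705.
Margin = t* × SE = 1.652705 × 1.1447 = 1.89185.
CI: 5.6226 ± 1.89185 → (3.731, 7.514).

(3.731, 7.514)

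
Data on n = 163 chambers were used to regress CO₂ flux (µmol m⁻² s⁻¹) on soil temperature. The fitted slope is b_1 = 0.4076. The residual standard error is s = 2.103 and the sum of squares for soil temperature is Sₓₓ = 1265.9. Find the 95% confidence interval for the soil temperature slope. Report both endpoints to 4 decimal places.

SE(b_1) = s/√Sₓₓ = 2.103/√1265.9 = 0.0591071.
df = n − 2 = 161.
t* = t_{0.025, 161} = 1.974808.
Margin = t* × SE = 1.974808 × 0.0591071 = 0.116725.
CI: 0.4076 ± 0.116725 → (0.2909, 0.5243).
With 95% confidence, each one-unit increase in soil temperature is associated with a change of between 0.2909 and 0.5243 µmol m⁻² s⁻¹ in CO₂ flux.

(0.2909, 0.5243)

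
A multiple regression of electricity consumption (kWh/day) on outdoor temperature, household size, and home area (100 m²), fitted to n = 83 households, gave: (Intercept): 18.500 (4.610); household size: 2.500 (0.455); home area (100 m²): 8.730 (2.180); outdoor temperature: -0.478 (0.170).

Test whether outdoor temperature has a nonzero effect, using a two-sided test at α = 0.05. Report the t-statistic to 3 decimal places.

t = -2.812

Read off: b = -0.478, SE = 0.170 for outdoor temperature.
H₀: β₁ = 0 vs H₁: β₁ ≠ 0.
t = -0.478 / 0.170 = -2.812.
df = n − k − 1 = 83 − 3 − 1 = 79.
Two-sided p ≈ 0.0062, which is < 0.05, so reject H₀.
There is evidence that outdoor temperature is associated with electricity consumption, holding the other predictors fixed.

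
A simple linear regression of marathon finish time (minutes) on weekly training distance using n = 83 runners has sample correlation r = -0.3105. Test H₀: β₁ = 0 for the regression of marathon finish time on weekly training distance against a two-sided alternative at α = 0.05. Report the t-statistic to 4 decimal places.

t = -2.9398

t = r·√(n − 2)/√(1 − r²) = -0.3105·√81/√0.90359 = -2.9398.
df = n − 2 = 81.
Two-sided p ≈ 0.0043, which is < 0.05, so reject H₀.
There is evidence of a linear association between weekly training distance and marathon finish time.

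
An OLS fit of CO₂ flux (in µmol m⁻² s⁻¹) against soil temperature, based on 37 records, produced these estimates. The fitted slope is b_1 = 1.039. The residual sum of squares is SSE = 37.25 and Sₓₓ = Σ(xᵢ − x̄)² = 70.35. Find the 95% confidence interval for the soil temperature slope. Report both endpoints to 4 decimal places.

(0.7893, 1.2887)

MSE = SSE/(n − 2) = 37.25/35 = 1.06429.
SE(b_1) = √(MSE/Sₓₓ) = √(1.06429/70.35) = 0.122998.
df = n − 2 = 35.
t* = t_{0.025, 35} = 2.030108.
Margin = t* × SE = 2.030108 × 0.122998 = 0.249699.
CI: 1.039 ± 0.249699 → (0.7893, 1.2887).
With 95% confidence, each one-unit increase in soil temperature is associated with a change of between 0.7893 and 1.2887 µmol m⁻² s⁻¹ in CO₂ flux.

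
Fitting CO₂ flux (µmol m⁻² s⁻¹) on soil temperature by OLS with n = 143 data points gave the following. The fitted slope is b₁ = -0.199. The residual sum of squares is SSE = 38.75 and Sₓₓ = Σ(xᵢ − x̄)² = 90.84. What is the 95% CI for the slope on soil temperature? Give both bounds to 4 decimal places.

(-0.3077, -0.0903)

MSE = SSE/(n − 2) = 38.75/141 = 0.274823.
SE(b₁) = √(MSE/Sₓₓ) = √(0.274823/90.84) = 0.0550032.
df = n − 2 = 141.
t* = t_{0.025, 141} = 1.976931.
Margin = t* × SE = 1.976931 × 0.0550032 = 0.108738.
CI: -0.199 ± 0.108738 → (-0.3077, -0.0903).
With 95% confidence, each one-unit increase in soil temperature is associated with a change of between -0.3077 and -0.0903 µmol m⁻² s⁻¹ in CO₂ flux.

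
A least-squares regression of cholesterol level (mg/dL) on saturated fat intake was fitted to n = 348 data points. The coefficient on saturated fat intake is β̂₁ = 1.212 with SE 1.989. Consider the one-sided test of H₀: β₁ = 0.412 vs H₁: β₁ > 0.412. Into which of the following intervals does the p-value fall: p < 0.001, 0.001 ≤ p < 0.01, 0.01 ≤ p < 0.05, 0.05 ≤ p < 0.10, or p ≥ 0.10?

p ≥ 0.10

t = (1.212 − 0.412) / 1.989 = 0.402.
df = n − 2 = 348 − 2 = 346.
One-sided p = P(T_{346} > t) ≈ 0.3439.
So p ≥ 0.10.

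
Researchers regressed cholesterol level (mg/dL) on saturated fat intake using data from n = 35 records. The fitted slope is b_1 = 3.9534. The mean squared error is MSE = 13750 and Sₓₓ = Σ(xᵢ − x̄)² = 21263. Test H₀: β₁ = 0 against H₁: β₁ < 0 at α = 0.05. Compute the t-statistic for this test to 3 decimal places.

SE(b_1) = √(MSE/Sₓₓ) = √(13750/21263) = 0.804154.
t = 3.9534 / 0.804154 = 4.916.
df = n − 2 = 33.
One-sided p ≈ 1.0000, which is ≥ 0.05, so fail to reject H₀.
The data do not give significant evidence that the true slope on saturated fat intake is negative.

t = 4.916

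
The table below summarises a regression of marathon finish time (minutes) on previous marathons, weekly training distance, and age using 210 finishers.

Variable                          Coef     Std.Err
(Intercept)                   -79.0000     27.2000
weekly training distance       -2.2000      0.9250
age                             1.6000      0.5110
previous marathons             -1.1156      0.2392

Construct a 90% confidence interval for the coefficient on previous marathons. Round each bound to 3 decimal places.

Read off: b = -1.1156, SE = 0.2392 for previous marathons.
df = n − k − 1 = 210 − 3 − 1 = 206.
t* = t_{0.05, 206} = 1.652284.
Margin = t* × SE = 1.652284 × 0.2392 = 0.39523.
CI: -1.1156 ± 0.39523 → (-1.511, -0.720).

(-1.511, -0.720)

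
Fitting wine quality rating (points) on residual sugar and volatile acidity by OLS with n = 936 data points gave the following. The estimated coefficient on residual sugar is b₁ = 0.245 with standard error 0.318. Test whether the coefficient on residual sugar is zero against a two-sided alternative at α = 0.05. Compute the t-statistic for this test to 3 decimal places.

t = 0.770

H₀: β₁ = 0 vs H₁: β₁ ≠ 0.
t = (b₁ − β₁⁰)/SE = 0.245 / 0.318 = 0.770.
df = n − k − 1 = 936 − 2 − 1 = 933.
Two-sided p ≈ 0.4412, which is ≥ 0.05, so fail to reject H₀.
The data do not give significant evidence of an association between residual sugar and wine quality rating, after adjusting for the other predictors.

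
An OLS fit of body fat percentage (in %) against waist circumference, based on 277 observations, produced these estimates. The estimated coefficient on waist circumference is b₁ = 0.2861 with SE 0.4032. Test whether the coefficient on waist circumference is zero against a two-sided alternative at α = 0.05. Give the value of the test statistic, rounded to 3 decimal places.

t = 0.710

H₀: β₁ = 0 vs H₁: β₁ ≠ 0.
t = (b₁ − β₁⁰)/SE = 0.2861 / 0.4032 = 0.710.
df = n − 2 = 277 − 2 = 275.
Two-sided p ≈ 0.4786, which is ≥ 0.05, so fail to reject H₀.
The data do not give significant evidence of an association between waist circumference and body fat percentage.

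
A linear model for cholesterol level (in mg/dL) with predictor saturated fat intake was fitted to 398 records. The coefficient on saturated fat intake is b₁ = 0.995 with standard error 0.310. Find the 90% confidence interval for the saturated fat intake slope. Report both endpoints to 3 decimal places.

df = n − 2 = 398 − 2 = 396.
t* = t_{0.05, 396} = 1.648711.
Margin = t* × SE = 1.648711 × 0.310 = 0.51110.
CI: 0.995 ± 0.51110 → (0.484, 1.506).
With 90% confidence, each one-unit increase in saturated fat intake is associated with a change of between 0.484 and 1.506 mg/dL in cholesterol level.

(0.484, 1.506)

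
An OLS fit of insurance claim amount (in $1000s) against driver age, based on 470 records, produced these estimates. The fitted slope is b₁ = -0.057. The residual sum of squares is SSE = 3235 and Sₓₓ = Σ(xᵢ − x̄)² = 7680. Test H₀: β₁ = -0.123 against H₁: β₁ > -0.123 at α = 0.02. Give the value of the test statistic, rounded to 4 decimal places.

t = 2.1999

MSE = SSE/(n − 2) = 3235/468 = 6.91239.
SE(b₁) = √(MSE/Sₓₓ) = √(6.91239/7680) = 0.0300009.
t = (-0.057 − (-0.123)) / 0.0300009 = 2.1999.
df = n − 2 = 468.
One-sided p ≈ 0.0141, which is < 0.02, so reject H₀.
There is evidence that the true slope on driver age exceeds -0.123 $1000s per unit.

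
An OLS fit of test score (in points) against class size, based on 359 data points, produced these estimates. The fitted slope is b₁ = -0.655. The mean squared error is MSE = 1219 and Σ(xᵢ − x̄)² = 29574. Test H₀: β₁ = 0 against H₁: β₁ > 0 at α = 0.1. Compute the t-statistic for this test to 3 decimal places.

t = -3.226

SE(b₁) = √(MSE/Sₓₓ) = √(1219/29574) = 0.203024.
t = -0.655 / 0.203024 = -3.226.
df = n − 2 = 357.
One-sided p ≈ 0.9993, which is ≥ 0.1, so fail to reject H₀.
The data do not give significant evidence that the true slope on class size is positive.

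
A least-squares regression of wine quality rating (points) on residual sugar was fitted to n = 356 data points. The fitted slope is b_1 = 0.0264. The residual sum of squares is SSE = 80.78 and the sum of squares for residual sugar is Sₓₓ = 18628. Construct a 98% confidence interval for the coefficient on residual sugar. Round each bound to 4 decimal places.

(0.0182, 0.0346)

MSE = SSE/(n − 2) = 80.78/354 = 0.228192.
SE(b_1) = √(MSE/Sₓₓ) = √(0.228192/18628) = 0.00349999.
df = n − 2 = 354.
t* = t_{0.01, 354} = 2.336928.
Margin = t* × SE = 2.336928 × 0.00349999 = 0.008179.
CI: 0.0264 ± 0.008179 → (0.0182, 0.0346).
With 98% confidence, each one-unit increase in residual sugar is associated with a change of between 0.0182 and 0.0346 points in wine quality rating.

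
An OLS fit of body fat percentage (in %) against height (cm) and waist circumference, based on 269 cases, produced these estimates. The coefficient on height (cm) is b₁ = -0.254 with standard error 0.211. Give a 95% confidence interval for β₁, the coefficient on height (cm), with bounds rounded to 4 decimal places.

df = n − k − 1 = 269 − 2 − 1 = 266.
t* = t_{0.025, 266} = 1.968922.
Margin = t* × SE = 1.968922 × 0.211 = 0.415443.
CI: -0.254 ± 0.415443 → (-0.6694, 0.1614).
With 95% confidence, each one-unit increase in height (cm) is associated with a change of between -0.6694 and 0.1614 % in body fat percentage, holding the other predictors fixed.

(-0.6694, 0.1614)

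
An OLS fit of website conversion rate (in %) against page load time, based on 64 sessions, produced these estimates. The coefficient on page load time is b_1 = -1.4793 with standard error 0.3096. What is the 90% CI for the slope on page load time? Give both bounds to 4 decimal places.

df = n − 2 = 64 − 2 = 62.
t* = t_{0.05, 62} = 1.669804.
Margin = t* × SE = 1.669804 × 0.3096 = 0.516971.
CI: -1.4793 ± 0.516971 → (-1.9963, -0.9623).
With 90% confidence, each one-unit increase in page load time is associated with a change of between -1.9963 and -0.9623 % in website conversion rate.

(-1.9963, -0.9623)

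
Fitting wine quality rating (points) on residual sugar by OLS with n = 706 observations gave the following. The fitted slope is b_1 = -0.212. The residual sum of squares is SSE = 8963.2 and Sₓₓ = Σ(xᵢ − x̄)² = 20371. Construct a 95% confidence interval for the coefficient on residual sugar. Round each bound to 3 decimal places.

(-0.261, -0.163)

MSE = SSE/(n − 2) = 8963.2/704 = 12.7318.
SE(b_1) = √(MSE/Sₓₓ) = √(12.7318/20371) = 0.0249999.
df = n − 2 = 704.
t* = t_{0.025, 704} = 1.963339.
Margin = t* × SE = 1.963339 × 0.0249999 = 0.04908.
CI: -0.212 ± 0.04908 → (-0.261, -0.163).
With 95% confidence, each one-unit increase in residual sugar is associated with a change of between -0.261 and -0.163 points in wine quality rating.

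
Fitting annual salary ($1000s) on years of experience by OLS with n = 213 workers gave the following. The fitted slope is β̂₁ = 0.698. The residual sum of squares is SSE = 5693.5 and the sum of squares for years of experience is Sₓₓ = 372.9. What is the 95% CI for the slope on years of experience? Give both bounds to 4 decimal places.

(0.1677, 1.2283)

MSE = SSE/(n − 2) = 5693.5/211 = 26.9834.
SE(β̂₁) = √(MSE/Sₓₓ) = √(26.9834/372.9) = 0.269.
df = n − 2 = 211.
t* = t_{0.025, 211} = 1.971271.
Margin = t* × SE = 1.971271 × 0.269 = 0.530272.
CI: 0.698 ± 0.530272 → (0.1677, 1.2283).
With 95% confidence, each one-unit increase in years of experience is associated with a change of between 0.1677 and 1.2283 $1000s in annual salary.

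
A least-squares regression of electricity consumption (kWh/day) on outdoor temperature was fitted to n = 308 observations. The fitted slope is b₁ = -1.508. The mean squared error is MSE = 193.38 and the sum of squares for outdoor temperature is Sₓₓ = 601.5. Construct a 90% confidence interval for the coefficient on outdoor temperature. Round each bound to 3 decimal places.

(-2.443, -0.573)

SE(b₁) = √(MSE/Sₓₓ) = √(193.38/601.5) = 0.567006.
df = n − 2 = 306.
t* = t_{0.05, 306} = 1.649848.
Margin = t* × SE = 1.649848 × 0.567006 = 0.93547.
CI: -1.508 ± 0.93547 → (-2.443, -0.573).
With 90% confidence, each one-unit increase in outdoor temperature is associated with a change of between -2.443 and -0.573 kWh/day in electricity consumption.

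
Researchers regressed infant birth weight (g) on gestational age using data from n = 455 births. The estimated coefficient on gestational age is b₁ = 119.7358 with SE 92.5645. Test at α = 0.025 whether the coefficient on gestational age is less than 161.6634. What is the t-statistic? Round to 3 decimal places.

t = -0.453

H₀: β₁ = 161.6634 vs H₁: β₁ < 161.6634.
t = (b₁ − β₁⁰)/SE = (119.7358 − 161.6634) / 92.5645 = -0.453.
df = n − 2 = 455 − 2 = 453.
One-sided p ≈ 0.3254, which is ≥ 0.025, so fail to reject H₀.
The data do not give significant evidence that the true slope on gestational age is below 161.6634 g per unit.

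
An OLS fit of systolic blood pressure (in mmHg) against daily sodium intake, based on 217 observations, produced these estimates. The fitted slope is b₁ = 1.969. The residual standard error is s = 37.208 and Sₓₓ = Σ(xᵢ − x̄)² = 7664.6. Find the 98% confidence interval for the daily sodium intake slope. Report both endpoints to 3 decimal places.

SE(b₁) = s/√Sₓₓ = 37.208/√7664.6 = 0.425003.
df = n − 2 = 215.
t* = t_{0.01, 215} = 2.343817.
Margin = t* × SE = 2.343817 × 0.425003 = 0.99613.
CI: 1.969 ± 0.99613 → (0.973, 2.965).
With 98% confidence, each one-unit increase in daily sodium intake is associated with a change of between 0.973 and 2.965 mmHg in systolic blood pressure.

(0.973, 2.965)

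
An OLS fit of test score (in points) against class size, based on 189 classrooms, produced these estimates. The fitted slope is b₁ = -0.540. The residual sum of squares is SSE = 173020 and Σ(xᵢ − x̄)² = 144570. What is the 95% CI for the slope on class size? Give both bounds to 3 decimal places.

(-0.698, -0.382)

MSE = SSE/(n − 2) = 173020/187 = 925.241.
SE(b₁) = √(MSE/Sₓₓ) = √(925.241/144570) = 0.0799997.
df = n − 2 = 187.
t* = t_{0.025, 187} = 1.972731.
Margin = t* × SE = 1.972731 × 0.0799997 = 0.15782.
CI: -0.540 ± 0.15782 → (-0.698, -0.382).
With 95% confidence, each one-unit increase in class size is associated with a change of between -0.698 and -0.382 points in test score.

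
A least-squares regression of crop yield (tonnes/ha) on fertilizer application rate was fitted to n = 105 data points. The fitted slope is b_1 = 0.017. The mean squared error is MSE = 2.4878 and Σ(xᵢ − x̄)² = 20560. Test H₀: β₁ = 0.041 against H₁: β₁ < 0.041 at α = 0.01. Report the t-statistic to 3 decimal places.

SE(b_1) = √(MSE/Sₓₓ) = √(2.4878/20560) = 0.0110001.
t = (0.017 − 0.041) / 0.0110001 = -2.182.
df = n − 2 = 103.
One-sided p ≈ 0.0157, which is ≥ 0.01, so fail to reject H₀.
The data do not give significant evidence that the true slope on fertilizer application rate is below 0.041 tonnes/ha per unit.

t = -2.182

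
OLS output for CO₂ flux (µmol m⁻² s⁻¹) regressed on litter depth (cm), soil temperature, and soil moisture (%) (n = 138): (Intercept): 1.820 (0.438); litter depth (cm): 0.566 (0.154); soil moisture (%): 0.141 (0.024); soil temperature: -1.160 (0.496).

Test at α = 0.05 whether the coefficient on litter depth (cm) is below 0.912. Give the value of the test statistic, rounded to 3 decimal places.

Read off: b = 0.566, SE = 0.154 for litter depth (cm).
H₀: β₁ = 0.912 vs H₁: β₁ < 0.912.
t = (0.566 − 0.912) / 0.154 = -2.247.
df = n − k − 1 = 138 − 3 − 1 = 134.
One-sided p ≈ 0.0131, which is < 0.05, so reject H₀.
There is evidence that the true slope on litter depth (cm) is below 0.912 µmol m⁻² s⁻¹ per unit, holding the other predictors fixed.

t = -2.247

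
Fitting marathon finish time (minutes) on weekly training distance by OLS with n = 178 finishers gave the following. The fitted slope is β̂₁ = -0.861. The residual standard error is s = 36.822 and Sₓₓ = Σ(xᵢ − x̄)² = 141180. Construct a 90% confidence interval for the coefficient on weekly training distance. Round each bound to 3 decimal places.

SE(β̂₁) = s/√Sₓₓ = 36.822/√141180 = 0.0979988.
df = n − 2 = 176.
t* = t_{0.05, 176} = 1.653557.
Margin = t* × SE = 1.653557 × 0.0979988 = 0.16205.
CI: -0.861 ± 0.16205 → (-1.023, -0.699).
With 90% confidence, each one-unit increase in weekly training distance is associated with a change of between -1.023 and -0.699 minutes in marathon finish time.

(-1.023, -0.699)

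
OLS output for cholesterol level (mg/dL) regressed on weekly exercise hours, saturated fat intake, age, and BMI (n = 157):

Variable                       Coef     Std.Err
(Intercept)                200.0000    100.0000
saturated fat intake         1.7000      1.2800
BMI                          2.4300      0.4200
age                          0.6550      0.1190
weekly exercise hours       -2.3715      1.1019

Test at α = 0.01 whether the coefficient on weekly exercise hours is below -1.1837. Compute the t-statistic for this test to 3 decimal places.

t = -1.078

Read off: b = -2.3715, SE = 1.1019 for weekly exercise hours.
H₀: β₁ = -1.1837 vs H₁: β₁ < -1.1837.
t = (-2.3715 − (-1.1837)) / 1.1019 = -1.078.
df = n − k − 1 = 157 − 4 − 1 = 152.
One-sided p ≈ 0.1414, which is ≥ 0.01, so fail to reject H₀.
The data do not give significant evidence that the true slope on weekly exercise hours is below -1.1837 mg/dL per unit, holding the other predictors fixed.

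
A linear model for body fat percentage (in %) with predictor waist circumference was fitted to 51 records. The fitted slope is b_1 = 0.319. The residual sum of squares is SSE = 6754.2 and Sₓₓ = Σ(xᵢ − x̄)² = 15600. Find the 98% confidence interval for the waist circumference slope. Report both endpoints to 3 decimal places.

(0.093, 0.545)

MSE = SSE/(n − 2) = 6754.2/49 = 137.841.
SE(b_1) = √(MSE/Sₓₓ) = √(137.841/15600) = 0.0939997.
df = n − 2 = 49.
t* = t_{0.01, 49} = 2.404892.
Margin = t* × SE = 2.404892 × 0.0939997 = 0.22606.
CI: 0.319 ± 0.22606 → (0.093, 0.545).
With 98% confidence, each one-unit increase in waist circumference is associated with a change of between 0.093 and 0.545 % in body fat percentage.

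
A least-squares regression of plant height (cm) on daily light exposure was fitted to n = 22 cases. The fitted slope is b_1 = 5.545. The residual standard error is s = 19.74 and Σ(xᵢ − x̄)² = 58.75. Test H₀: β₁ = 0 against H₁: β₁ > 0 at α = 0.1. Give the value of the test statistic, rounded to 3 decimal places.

t = 2.153

SE(b_1) = s/√Sₓₓ = 19.74/√58.75 = 2.57539.
t = 5.545 / 2.57539 = 2.153.
df = n − 2 = 20.
One-sided p ≈ 0.0218, which is < 0.1, so reject H₀.
There is evidence that the true slope on daily light exposure is positive.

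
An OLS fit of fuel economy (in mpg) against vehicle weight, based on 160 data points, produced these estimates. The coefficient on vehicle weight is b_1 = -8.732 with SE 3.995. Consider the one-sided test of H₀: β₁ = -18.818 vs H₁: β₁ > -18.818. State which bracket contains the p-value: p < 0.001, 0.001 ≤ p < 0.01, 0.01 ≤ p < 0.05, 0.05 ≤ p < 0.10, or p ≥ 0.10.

t = (-8.732 − (-18.818)) / 3.995 = 2.525.
df = n − 2 = 160 − 2 = 158.
One-sided p = P(T_{158} > t) ≈ 0.0063.
So 0.001 ≤ p < 0.01.

0.001 ≤ p < 0.01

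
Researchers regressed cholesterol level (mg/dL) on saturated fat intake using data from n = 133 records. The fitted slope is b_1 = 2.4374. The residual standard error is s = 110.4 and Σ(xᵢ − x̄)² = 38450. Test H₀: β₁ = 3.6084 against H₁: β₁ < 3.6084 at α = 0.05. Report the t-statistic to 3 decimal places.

t = -2.080

SE(b_1) = s/√Sₓₓ = 110.4/√38450 = 0.563016.
t = (2.4374 − 3.6084) / 0.563016 = -2.080.
df = n − 2 = 131.
One-sided p ≈ 0.0197, which is < 0.05, so reject H₀.
There is evidence that the true slope on saturated fat intake is below 3.6084 mg/dL per unit.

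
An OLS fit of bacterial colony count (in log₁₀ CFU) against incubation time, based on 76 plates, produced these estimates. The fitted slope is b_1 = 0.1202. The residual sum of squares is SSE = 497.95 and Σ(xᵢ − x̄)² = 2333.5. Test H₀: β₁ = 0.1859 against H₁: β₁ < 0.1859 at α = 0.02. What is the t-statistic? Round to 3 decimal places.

t = -1.223

MSE = SSE/(n − 2) = 497.95/74 = 6.72905.
SE(b_1) = √(MSE/Sₓₓ) = √(6.72905/2333.5) = 0.0536999.
t = (0.1202 − 0.1859) / 0.0536999 = -1.223.
df = n − 2 = 74.
One-sided p ≈ 0.1125, which is ≥ 0.02, so fail to reject H₀.
The data do not give significant evidence that the true slope on incubation time is below 0.1859 log₁₀ CFU per unit.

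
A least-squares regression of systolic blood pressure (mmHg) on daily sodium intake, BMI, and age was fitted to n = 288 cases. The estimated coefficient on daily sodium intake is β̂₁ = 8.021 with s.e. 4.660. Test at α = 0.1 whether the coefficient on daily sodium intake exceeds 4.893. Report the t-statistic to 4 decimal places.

t = 0.6712

H₀: β₁ = 4.893 vs H₁: β₁ > 4.893.
t = (β̂₁ − β₁⁰)/SE = (8.021 − 4.893) / 4.660 = 0.6712.
df = n − k − 1 = 288 − 3 − 1 = 284.
One-sided p ≈ 0.2513, which is ≥ 0.1, so fail to reject H₀.
The data do not give significant evidence that the true slope on daily sodium intake exceeds 4.893 mmHg per unit, holding the other predictors fixed.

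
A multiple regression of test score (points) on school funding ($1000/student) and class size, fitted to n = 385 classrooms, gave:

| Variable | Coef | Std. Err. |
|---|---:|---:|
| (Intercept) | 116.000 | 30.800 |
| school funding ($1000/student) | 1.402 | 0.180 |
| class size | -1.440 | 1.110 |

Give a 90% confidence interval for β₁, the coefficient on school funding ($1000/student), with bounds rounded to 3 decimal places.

Read off: b = 1.402, SE = 0.180 for school funding ($1000/student).
df = n − k − 1 = 385 − 2 − 1 = 382.
t* = t_{0.05, 382} = 1.648852.
Margin = t* × SE = 1.648852 × 0.180 = 0.29679.
CI: 1.402 ± 0.29679 → (1.105, 1.699).

(1.105, 1.699)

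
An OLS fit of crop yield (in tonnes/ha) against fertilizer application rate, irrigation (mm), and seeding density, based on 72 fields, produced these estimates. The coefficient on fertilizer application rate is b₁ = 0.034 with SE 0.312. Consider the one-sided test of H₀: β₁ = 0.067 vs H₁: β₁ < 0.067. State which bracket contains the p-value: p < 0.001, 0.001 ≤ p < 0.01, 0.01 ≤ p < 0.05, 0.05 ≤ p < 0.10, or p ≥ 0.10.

p ≥ 0.10

t = (0.034 − 0.067) / 0.312 = -0.106.
df = n − k − 1 = 72 − 3 − 1 = 68.
One-sided p = P(T_{68} < t) ≈ 0.4580.
So p ≥ 0.10.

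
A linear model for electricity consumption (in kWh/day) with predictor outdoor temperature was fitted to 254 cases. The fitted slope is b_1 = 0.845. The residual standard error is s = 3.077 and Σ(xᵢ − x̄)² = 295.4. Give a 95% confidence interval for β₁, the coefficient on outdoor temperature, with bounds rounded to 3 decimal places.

SE(b_1) = s/√Sₓₓ = 3.077/√295.4 = 0.179029.
df = n − 2 = 252.
t* = t_{0.025, 252} = 1.969422.
Margin = t* × SE = 1.969422 × 0.179029 = 0.35258.
CI: 0.845 ± 0.35258 → (0.492, 1.198).
With 95% confidence, each one-unit increase in outdoor temperature is associated with a change of between 0.492 and 1.198 kWh/day in electricity consumption.

(0.492, 1.198)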